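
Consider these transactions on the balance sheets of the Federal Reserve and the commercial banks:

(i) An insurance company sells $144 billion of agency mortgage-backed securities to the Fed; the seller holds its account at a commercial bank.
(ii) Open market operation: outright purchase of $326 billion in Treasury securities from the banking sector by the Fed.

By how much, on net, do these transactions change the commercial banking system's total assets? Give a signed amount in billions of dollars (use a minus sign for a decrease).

Fed balance sheet:
  Assets:      Securities +$470B
  Liabilities: Bank reserves +$470B
Commercial banking system:
  Assets:      Reserves at CB +$470B, Securities −$326B
  Liabilities: Checkable deposits +$144B
Change in total bank assets = +$144 billion.

+$144 billion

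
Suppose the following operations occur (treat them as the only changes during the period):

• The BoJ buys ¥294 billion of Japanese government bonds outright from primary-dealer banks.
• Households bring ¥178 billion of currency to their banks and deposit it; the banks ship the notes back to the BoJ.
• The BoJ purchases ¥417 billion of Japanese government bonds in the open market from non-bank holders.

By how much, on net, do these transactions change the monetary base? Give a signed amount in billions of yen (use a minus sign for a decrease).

OMO purchase (from banks) ¥294 billion: BoJ balance sheet expands → +¥294B.
Currency deposit ¥178 billion: just a shift between currency and reserves — both are base money → 0.
Asset purchase (from non-banks) ¥417 billion: BoJ balance sheet expands → +¥417B.
Net: 294 + 0 + 417 = +¥711 billion.

+¥711 billion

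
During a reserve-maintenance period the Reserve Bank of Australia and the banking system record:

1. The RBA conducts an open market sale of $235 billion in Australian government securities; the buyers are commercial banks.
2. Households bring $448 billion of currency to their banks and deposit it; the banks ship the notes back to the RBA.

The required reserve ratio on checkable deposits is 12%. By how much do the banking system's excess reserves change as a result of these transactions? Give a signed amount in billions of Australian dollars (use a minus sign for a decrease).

+$159.24 billion

OMO sale (to banks) $235 billion: reserves −$235B, deposits 0.
Currency deposit $448 billion: reserves +$448B, deposits +$448B.
Totals: Δreserves = +$213B, Δdeposits = +$448B.
Δrequired reserves = 12% × +$448B = +$53.76B.
Δexcess reserves = Δreserves − Δrequired = +$213B − (+$53.76B) = +$159.24 billion.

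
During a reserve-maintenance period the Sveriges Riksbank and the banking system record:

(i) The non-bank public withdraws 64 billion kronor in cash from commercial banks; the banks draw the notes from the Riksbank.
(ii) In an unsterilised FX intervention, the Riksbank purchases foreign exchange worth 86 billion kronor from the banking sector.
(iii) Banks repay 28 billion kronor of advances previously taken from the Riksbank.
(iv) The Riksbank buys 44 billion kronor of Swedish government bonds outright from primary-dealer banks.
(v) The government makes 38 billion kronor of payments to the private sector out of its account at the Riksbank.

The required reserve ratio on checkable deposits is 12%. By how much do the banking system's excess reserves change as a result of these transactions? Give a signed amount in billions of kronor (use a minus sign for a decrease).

+79.12 billion

Currency withdrawal 64 billion kronor: reserves −64B, deposits −64B.
FX purchase 86 billion kronor: reserves +86B, deposits 0.
Discount-window repayment 28 billion kronor: reserves −28B, deposits 0.
OMO purchase (from banks) 44 billion kronor: reserves +44B, deposits 0.
Government spending 38 billion kronor: reserves +38B, deposits +38B.
Totals: Δreserves = +76B, Δdeposits = −26B.
Δrequired reserves = 12% × −26B = −3.12B.
Δexcess reserves = Δreserves − Δrequired = +76B − (−3.12B) = +79.12 billion.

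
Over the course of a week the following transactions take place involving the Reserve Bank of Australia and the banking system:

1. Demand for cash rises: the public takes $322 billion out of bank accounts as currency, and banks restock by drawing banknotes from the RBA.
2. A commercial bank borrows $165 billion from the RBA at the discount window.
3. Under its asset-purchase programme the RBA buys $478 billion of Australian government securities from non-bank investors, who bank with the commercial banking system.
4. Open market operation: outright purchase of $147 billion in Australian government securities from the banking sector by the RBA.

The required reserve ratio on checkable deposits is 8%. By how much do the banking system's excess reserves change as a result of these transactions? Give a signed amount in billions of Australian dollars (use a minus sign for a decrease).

Currency withdrawal $322 billion: reserves −$322B, deposits −$322B.
Discount-window loan $165 billion: reserves +$165B, deposits 0.
Asset purchase (from non-banks) $478 billion: reserves +$478B, deposits +$478B.
OMO purchase (from banks) $147 billion: reserves +$147B, deposits 0.
Totals: Δreserves = +$468B, Δdeposits = +$156B.
Δrequired reserves = 8% × +$156B = +$12.48B.
Δexcess reserves = Δreserves − Δrequired = +$468B − (+$12.48B) = +$455.52 billion.

+$455.52 billion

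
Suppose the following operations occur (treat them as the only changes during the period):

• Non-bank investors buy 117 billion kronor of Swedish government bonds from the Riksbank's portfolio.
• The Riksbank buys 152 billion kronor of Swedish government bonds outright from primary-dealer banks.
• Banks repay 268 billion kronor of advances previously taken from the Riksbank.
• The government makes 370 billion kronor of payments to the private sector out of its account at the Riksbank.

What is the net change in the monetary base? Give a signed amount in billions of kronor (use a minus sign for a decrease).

Riksbank balance sheet:
  Assets:      Securities +35B, Loans to banks −268B
  Liabilities: Bank reserves +137B, Government deposits −370B
Monetary base = currency + reserves: 0 + (+137B) = +137 billion.

+137 billion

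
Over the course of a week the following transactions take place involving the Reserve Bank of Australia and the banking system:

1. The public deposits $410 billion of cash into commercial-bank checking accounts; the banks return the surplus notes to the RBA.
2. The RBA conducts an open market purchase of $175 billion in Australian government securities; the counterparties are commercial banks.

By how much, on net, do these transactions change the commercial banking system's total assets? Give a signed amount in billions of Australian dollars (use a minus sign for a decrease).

Currency deposit $410 billion: bank balance sheets expand → +$410B.
OMO purchase (from banks) $175 billion: just an asset swap on bank balance sheets → 0.
Net: 410 + 0 = +$410 billion.

+$410 billion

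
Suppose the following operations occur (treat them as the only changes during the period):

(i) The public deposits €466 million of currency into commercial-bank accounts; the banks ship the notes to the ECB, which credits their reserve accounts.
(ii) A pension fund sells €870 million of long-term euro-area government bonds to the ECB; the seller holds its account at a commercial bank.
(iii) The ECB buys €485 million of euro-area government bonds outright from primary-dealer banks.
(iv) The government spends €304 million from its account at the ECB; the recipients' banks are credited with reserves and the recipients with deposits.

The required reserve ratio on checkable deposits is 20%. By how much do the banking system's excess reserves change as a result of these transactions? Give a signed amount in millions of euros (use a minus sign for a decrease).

+€1797 million

Currency deposit €466 million: reserves +€466M, deposits +€466M.
Asset purchase (from non-banks) €870 million: reserves +€870M, deposits +€870M.
OMO purchase (from banks) €485 million: reserves +€485M, deposits 0.
Government spending €304 million: reserves +€304M, deposits +€304M.
Totals: Δreserves = +€2125M, Δdeposits = +€1640M.
Δrequired reserves = 20% × +€1640M = +€328M.
Δexcess reserves = Δreserves − Δrequired = +€2125M − (+€328M) = +€1797 million.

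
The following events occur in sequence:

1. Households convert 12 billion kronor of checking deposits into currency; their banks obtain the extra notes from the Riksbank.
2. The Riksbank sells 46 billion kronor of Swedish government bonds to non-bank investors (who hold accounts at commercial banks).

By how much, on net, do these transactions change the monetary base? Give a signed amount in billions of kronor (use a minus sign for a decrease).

-46 billion

Currency withdrawal 12 billion kronor: just a shift between currency and reserves — both are base money → 0.
Asset sale (to non-banks) 46 billion kronor: Riksbank balance sheet contracts → −46B.
Net: 0 − 46 = -46 billion.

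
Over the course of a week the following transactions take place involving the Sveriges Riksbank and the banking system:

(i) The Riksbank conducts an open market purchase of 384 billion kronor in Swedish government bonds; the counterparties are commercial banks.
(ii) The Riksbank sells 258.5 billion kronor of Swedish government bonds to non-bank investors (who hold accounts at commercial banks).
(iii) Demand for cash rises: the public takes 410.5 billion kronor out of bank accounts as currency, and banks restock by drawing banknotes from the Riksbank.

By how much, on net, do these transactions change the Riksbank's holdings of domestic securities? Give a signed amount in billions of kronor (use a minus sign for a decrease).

OMO purchase (from banks) 384 billion kronor: securities added to the Riksbank's portfolio → +384B.
Asset sale (to non-banks) 258.5 billion kronor: securities removed from the Riksbank's portfolio → −258.5B.
Currency withdrawal 410.5 billion kronor: the Riksbank's securities portfolio is untouched → 0.
Net: 384 − 258.5 + 0 = +125.5 billion.

+125.5 billion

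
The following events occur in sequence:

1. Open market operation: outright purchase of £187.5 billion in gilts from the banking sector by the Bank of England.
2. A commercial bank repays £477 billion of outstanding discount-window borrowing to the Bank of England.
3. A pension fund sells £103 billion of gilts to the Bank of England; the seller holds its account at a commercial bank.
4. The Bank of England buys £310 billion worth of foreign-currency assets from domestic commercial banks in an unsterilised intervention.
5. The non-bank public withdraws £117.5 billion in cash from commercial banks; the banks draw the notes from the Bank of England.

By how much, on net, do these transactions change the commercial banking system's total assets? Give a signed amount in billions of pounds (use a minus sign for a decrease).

-£491.5 billion

OMO purchase (from banks) £187.5 billion: just an asset swap on bank balance sheets → 0.
Discount-window repayment £477 billion: bank balance sheets shrink → −£477B.
Asset purchase (from non-banks) £103 billion: bank balance sheets expand → +£103B.
FX purchase £310 billion: just an asset swap on bank balance sheets → 0.
Currency withdrawal £117.5 billion: bank balance sheets shrink → −£117.5B.
Net: 0 − 477 + 103 + 0 − 117.5 = -£491.5 billion.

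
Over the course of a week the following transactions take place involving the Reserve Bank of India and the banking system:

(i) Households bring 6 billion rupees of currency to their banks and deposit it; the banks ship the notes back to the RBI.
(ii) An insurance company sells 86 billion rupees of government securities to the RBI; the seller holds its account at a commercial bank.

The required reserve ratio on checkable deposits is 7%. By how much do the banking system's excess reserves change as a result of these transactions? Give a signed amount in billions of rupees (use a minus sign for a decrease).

+85.56 billion

Currency deposit 6 billion rupees: reserves +6B, deposits +6B.
Asset purchase (from non-banks) 86 billion rupees: reserves +86B, deposits +86B.
Totals: Δreserves = +92B, Δdeposits = +92B.
Δrequired reserves = 7% × +92B = +6.44B.
Δexcess reserves = Δreserves − Δrequired = +92B − (+6.44B) = +85.56 billion.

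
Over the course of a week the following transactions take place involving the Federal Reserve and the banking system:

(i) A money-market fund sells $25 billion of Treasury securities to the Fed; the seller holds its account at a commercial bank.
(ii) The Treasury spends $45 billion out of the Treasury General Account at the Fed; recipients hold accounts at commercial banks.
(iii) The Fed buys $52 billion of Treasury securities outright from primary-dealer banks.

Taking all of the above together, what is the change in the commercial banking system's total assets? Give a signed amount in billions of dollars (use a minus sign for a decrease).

Asset purchase (from non-banks) $25 billion: bank balance sheets expand → +$25B.
Government spending $45 billion: bank balance sheets expand → +$45B.
OMO purchase (from banks) $52 billion: just an asset swap on bank balance sheets → 0.
Net: 25 + 45 + 0 = +$70 billion.

+$70 billion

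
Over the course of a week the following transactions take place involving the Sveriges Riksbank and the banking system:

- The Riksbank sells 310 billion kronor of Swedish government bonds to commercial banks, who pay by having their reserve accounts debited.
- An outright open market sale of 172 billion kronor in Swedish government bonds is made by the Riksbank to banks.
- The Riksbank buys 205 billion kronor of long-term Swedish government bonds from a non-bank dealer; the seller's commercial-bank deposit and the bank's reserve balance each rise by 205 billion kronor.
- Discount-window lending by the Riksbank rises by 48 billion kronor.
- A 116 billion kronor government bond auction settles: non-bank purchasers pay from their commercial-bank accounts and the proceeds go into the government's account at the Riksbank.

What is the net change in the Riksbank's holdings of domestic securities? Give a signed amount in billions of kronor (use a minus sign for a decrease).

Riksbank balance sheet:
  Assets:      Securities −277B, Loans to banks +48B
  Liabilities: Bank reserves −345B, Government deposits +116B
Commercial banking system:
  Assets:      Reserves at CB −345B, Securities +482B
  Liabilities: Checkable deposits +89B, Borrowings from CB +48B
So the change in the Riksbank's holdings of domestic securities is -277 billion.

-277 billion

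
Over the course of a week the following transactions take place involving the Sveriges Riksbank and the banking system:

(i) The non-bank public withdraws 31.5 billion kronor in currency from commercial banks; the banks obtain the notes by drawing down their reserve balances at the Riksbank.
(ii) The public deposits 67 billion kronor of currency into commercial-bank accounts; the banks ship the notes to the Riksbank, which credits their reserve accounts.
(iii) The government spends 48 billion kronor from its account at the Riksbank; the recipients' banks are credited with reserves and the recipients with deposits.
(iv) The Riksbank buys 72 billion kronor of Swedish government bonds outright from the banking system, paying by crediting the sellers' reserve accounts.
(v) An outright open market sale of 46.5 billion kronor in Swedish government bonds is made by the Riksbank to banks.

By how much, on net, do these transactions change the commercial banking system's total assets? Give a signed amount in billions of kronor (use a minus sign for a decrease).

+83.5 billion

Currency withdrawal 31.5 billion kronor: bank balance sheets shrink → −31.5B.
Currency deposit 67 billion kronor: bank balance sheets expand → +67B.
Government spending 48 billion kronor: bank balance sheets expand → +48B.
OMO purchase (from banks) 72 billion kronor: just an asset swap on bank balance sheets → 0.
OMO sale (to banks) 46.5 billion kronor: just an asset swap on bank balance sheets → 0.
Net: −31.5 + 67 + 48 + 0 + 0 = +83.5 billion.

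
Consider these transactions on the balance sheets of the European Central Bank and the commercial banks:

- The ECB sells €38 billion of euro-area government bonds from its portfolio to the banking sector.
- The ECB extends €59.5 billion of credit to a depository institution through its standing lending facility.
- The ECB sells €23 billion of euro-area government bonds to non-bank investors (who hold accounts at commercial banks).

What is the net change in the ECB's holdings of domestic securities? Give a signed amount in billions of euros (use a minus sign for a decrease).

-€61 billion

ECB balance sheet:
  Assets:      Securities −€61B, Loans to banks +€59.5B
  Liabilities: Bank reserves −€1.5B
So the change in the ECB's holdings of domestic securities is -€61 billion.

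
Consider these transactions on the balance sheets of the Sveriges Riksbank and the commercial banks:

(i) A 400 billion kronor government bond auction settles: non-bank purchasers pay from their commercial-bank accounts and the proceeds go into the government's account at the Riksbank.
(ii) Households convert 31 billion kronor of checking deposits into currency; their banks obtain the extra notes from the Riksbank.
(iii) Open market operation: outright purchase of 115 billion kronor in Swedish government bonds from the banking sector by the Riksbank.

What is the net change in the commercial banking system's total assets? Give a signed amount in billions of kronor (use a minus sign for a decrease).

-431 billion

Riksbank balance sheet:
  Assets:      Securities +115B
  Liabilities: Bank reserves −316B, Currency in circulation +31B, Government deposits +400B
Commercial banking system:
  Assets:      Reserves at CB −316B, Securities −115B
  Liabilities: Checkable deposits −431B
Change in total bank assets = -431 billion.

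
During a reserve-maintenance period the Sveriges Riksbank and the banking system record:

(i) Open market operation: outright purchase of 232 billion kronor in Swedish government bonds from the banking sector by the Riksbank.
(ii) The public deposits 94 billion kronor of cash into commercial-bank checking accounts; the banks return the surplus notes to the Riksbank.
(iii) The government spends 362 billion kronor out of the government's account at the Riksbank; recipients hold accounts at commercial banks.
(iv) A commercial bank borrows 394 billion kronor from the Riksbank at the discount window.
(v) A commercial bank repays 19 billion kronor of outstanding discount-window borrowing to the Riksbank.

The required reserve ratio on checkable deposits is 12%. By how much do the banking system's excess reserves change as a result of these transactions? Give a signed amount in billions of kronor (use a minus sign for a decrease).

+1008.28 billion

OMO purchase (from banks) 232 billion kronor: reserves +232B, deposits 0.
Currency deposit 94 billion kronor: reserves +94B, deposits +94B.
Government spending 362 billion kronor: reserves +362B, deposits +362B.
Discount-window loan 394 billion kronor: reserves +394B, deposits 0.
Discount-window repayment 19 billion kronor: reserves −19B, deposits 0.
Totals: Δreserves = +1063B, Δdeposits = +456B.
Δrequired reserves = 12% × +456B = +54.72B.
Δexcess reserves = Δreserves − Δrequired = +1063B − (+54.72B) = +1008.28 billion.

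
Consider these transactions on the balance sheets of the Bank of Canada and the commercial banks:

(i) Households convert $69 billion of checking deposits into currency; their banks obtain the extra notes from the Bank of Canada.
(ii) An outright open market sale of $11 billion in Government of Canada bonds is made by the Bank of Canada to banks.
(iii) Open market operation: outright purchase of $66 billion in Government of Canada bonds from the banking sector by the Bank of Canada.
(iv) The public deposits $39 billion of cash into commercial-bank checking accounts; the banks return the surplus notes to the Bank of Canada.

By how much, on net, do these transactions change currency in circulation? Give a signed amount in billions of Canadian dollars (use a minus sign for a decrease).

+$30 billion

Bank of Canada balance sheet:
  Assets:      Securities +$55B
  Liabilities: Bank reserves +$25B, Currency in circulation +$30B
Commercial banking system:
  Assets:      Reserves at CB +$25B, Securities −$55B
  Liabilities: Checkable deposits −$30B
So the change in currency in circulation is +$30 billion.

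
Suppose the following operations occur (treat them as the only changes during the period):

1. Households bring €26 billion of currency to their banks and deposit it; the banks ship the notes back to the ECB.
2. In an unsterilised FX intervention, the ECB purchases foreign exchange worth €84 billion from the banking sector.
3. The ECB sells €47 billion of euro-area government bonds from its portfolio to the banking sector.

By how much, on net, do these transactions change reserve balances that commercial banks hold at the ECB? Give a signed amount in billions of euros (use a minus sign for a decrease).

+€63 billion

ECB balance sheet:
  Assets:      Securities −€47B, Foreign assets +€84B
  Liabilities: Bank reserves +€63B, Currency in circulation −€26B
So the change in reserve balances that commercial banks hold at the ECB is +€63 billion.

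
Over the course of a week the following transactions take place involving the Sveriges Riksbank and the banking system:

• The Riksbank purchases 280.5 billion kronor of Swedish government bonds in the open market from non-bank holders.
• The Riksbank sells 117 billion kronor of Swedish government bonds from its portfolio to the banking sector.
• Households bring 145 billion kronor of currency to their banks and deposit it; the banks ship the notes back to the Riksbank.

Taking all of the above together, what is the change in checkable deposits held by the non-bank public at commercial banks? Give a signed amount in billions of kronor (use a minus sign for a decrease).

+425.5 billion

Asset purchase (from non-banks) 280.5 billion kronor: non-bank counterparties' bank balances rise → +280.5B.
OMO sale (to banks) 117 billion kronor: the counterparty is a bank, so public deposits are unchanged → 0.
Currency deposit 145 billion kronor: non-bank counterparties' bank balances rise → +145B.
Net: 280.5 + 0 + 145 = +425.5 billion.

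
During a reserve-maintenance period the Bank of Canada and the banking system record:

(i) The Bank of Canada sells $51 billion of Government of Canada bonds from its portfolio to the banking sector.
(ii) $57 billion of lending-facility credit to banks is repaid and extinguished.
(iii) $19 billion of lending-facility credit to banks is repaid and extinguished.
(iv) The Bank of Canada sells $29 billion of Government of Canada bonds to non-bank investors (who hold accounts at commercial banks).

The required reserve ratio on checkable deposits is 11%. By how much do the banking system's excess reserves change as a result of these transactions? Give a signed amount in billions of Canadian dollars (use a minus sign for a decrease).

-$152.81 billion

OMO sale (to banks) $51 billion: reserves −$51B, deposits 0.
Discount-window repayment $57 billion: reserves −$57B, deposits 0.
Discount-window repayment $19 billion: reserves −$19B, deposits 0.
Asset sale (to non-banks) $29 billion: reserves −$29B, deposits −$29B.
Totals: Δreserves = −$156B, Δdeposits = −$29B.
Δrequired reserves = 11% × −$29B = −$3.19B.
Δexcess reserves = Δreserves − Δrequired = −$156B − (−$3.19B) = -$152.81 billion.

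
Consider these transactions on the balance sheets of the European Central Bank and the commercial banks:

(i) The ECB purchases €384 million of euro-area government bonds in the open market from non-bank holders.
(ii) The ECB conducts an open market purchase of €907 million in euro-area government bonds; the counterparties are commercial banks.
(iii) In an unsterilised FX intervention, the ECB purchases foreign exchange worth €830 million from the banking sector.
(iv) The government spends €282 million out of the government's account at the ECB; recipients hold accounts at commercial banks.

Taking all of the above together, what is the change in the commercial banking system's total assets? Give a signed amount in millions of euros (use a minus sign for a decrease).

+€666 million

Asset purchase (from non-banks) €384 million: bank balance sheets expand → +€384M.
OMO purchase (from banks) €907 million: just an asset swap on bank balance sheets → 0.
FX purchase €830 million: just an asset swap on bank balance sheets → 0.
Government spending €282 million: bank balance sheets expand → +€282M.
Net: 384 + 0 + 0 + 282 = +€666 million.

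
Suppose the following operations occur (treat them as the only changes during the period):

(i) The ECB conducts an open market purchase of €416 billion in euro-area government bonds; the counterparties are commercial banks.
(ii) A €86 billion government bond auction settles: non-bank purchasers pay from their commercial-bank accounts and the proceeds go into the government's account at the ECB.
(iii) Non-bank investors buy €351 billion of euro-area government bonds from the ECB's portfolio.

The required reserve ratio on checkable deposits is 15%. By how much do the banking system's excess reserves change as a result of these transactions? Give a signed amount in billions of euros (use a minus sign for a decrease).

OMO purchase (from banks) €416 billion: reserves +€416B, deposits 0.
Government account inflow €86 billion: reserves −€86B, deposits −€86B.
Asset sale (to non-banks) €351 billion: reserves −€351B, deposits −€351B.
Totals: Δreserves = −€21B, Δdeposits = −€437B.
Δrequired reserves = 15% × −€437B = −€65.55B.
Δexcess reserves = Δreserves − Δrequired = −€21B − (−€65.55B) = +€44.55 billion.

+€44.55 billion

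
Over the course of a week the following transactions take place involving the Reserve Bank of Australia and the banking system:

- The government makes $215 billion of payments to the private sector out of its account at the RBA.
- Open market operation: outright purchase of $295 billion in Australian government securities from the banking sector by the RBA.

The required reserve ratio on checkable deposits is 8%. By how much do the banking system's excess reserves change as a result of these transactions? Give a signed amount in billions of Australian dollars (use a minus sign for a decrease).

+$492.8 billion

Government spending $215 billion: reserves +$215B, deposits +$215B.
OMO purchase (from banks) $295 billion: reserves +$295B, deposits 0.
Totals: Δreserves = +$510B, Δdeposits = +$215B.
Δrequired reserves = 8% × +$215B = +$17.2B.
Δexcess reserves = Δreserves − Δrequired = +$510B − (+$17.2B) = +$492.8 billion.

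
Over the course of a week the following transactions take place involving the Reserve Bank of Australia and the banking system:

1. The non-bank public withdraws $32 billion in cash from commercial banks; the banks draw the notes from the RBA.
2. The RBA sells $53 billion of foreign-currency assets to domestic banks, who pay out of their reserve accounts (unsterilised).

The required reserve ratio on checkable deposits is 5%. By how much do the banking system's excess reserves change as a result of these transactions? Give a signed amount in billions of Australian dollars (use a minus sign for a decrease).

-$83.4 billion

Currency withdrawal $32 billion: reserves −$32B, deposits −$32B.
FX sale $53 billion: reserves −$53B, deposits 0.
Totals: Δreserves = −$85B, Δdeposits = −$32B.
Δrequired reserves = 5% × −$32B = −$1.6B.
Δexcess reserves = Δreserves − Δrequired = −$85B − (−$1.6B) = -$83.4 billion.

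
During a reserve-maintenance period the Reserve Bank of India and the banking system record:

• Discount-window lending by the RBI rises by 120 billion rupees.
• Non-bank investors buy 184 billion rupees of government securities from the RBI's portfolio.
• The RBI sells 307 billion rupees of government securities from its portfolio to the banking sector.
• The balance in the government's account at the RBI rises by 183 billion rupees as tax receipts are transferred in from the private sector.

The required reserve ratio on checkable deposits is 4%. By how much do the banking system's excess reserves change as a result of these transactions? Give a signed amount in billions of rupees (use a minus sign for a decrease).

Discount-window loan 120 billion rupees: reserves +120B, deposits 0.
Asset sale (to non-banks) 184 billion rupees: reserves −184B, deposits −184B.
OMO sale (to banks) 307 billion rupees: reserves −307B, deposits 0.
Government account inflow 183 billion rupees: reserves −183B, deposits −183B.
Totals: Δreserves = −554B, Δdeposits = −367B.
Δrequired reserves = 4% × −367B = −14.68B.
Δexcess reserves = Δreserves − Δrequired = −554B − (−14.68B) = -539.32 billion.

-539.32 billion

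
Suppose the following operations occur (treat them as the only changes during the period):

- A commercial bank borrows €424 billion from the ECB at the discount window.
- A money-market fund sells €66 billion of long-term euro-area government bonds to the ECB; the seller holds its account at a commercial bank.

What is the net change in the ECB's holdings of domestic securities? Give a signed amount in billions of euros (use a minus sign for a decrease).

ECB balance sheet:
  Assets:      Securities +€66B, Loans to banks +€424B
  Liabilities: Bank reserves +€490B
Commercial banking system:
  Assets:      Reserves at CB +€490B
  Liabilities: Checkable deposits +€66B, Borrowings from CB +€424B
So the change in the ECB's holdings of domestic securities is +€66 billion.

+€66 billion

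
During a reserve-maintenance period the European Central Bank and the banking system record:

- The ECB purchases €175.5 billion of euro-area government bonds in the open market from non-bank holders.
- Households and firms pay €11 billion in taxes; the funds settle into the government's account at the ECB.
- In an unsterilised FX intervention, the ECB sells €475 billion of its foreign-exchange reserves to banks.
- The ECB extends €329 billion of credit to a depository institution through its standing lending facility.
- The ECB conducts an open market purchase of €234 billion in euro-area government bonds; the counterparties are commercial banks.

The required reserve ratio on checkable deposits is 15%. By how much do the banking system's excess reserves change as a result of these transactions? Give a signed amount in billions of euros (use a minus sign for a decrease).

Asset purchase (from non-banks) €175.5 billion: reserves +€175.5B, deposits +€175.5B.
Government account inflow €11 billion: reserves −€11B, deposits −€11B.
FX sale €475 billion: reserves −€475B, deposits 0.
Discount-window loan €329 billion: reserves +€329B, deposits 0.
OMO purchase (from banks) €234 billion: reserves +€234B, deposits 0.
Totals: Δreserves = +€252.5B, Δdeposits = +€164.5B.
Δrequired reserves = 15% × +€164.5B = +€24.675B.
Δexcess reserves = Δreserves − Δrequired = +€252.5B − (+€24.675B) = +€227.825 billion.

+€227.825 billion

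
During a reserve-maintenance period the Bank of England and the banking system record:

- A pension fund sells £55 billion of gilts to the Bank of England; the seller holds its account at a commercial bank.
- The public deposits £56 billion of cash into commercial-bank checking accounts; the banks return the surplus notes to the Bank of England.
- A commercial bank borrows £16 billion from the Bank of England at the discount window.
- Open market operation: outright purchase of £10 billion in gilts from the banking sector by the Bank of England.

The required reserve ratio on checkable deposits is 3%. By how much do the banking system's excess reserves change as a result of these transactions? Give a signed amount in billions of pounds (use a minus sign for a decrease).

Asset purchase (from non-banks) £55 billion: reserves +£55B, deposits +£55B.
Currency deposit £56 billion: reserves +£56B, deposits +£56B.
Discount-window loan £16 billion: reserves +£16B, deposits 0.
OMO purchase (from banks) £10 billion: reserves +£10B, deposits 0.
Totals: Δreserves = +£137B, Δdeposits = +£111B.
Δrequired reserves = 3% × +£111B = +£3.33B.
Δexcess reserves = Δreserves − Δrequired = +£137B − (+£3.33B) = +£133.67 billion.

+£133.67 billion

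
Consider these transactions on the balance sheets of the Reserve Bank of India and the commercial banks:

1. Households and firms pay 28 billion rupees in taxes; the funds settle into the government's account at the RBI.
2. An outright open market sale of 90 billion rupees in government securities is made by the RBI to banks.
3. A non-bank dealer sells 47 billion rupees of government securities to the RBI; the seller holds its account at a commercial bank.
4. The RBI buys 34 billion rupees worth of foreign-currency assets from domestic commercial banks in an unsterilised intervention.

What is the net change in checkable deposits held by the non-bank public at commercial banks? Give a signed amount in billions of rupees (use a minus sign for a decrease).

+19 billion

Government account inflow 28 billion rupees: non-bank counterparties' bank balances fall → −28B.
OMO sale (to banks) 90 billion rupees: the counterparty is a bank, so public deposits are unchanged → 0.
Asset purchase (from non-banks) 47 billion rupees: non-bank counterparties' bank balances rise → +47B.
FX purchase 34 billion rupees: the counterparty is a bank, so public deposits are unchanged → 0.
Net: −28 + 0 + 47 + 0 = +19 billion.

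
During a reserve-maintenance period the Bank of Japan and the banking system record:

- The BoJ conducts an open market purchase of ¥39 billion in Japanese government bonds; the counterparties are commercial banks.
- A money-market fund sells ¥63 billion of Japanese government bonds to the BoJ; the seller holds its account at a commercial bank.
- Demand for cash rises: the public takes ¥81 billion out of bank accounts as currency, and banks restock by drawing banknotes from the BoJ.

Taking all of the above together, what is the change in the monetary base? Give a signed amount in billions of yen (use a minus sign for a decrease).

OMO purchase (from banks) ¥39 billion: BoJ balance sheet expands → +¥39B.
Asset purchase (from non-banks) ¥63 billion: BoJ balance sheet expands → +¥63B.
Currency withdrawal ¥81 billion: just a shift between currency and reserves — both are base money → 0.
Net: 39 + 63 + 0 = +¥102 billion.

+¥102 billion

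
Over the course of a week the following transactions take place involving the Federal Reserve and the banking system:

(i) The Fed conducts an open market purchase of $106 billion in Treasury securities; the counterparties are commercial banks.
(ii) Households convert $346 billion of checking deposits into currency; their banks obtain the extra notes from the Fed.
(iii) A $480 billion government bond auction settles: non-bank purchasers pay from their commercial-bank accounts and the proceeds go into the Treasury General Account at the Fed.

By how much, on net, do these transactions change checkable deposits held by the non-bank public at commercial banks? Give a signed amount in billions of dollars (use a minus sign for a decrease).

Fed balance sheet:
  Assets:      Securities +$106B
  Liabilities: Bank reserves −$720B, Currency in circulation +$346B, Government deposits +$480B
Commercial banking system:
  Assets:      Reserves at CB −$720B, Securities −$106B
  Liabilities: Checkable deposits −$826B
So the change in checkable deposits held by the non-bank public at commercial banks is -$826 billion.

-$826 billion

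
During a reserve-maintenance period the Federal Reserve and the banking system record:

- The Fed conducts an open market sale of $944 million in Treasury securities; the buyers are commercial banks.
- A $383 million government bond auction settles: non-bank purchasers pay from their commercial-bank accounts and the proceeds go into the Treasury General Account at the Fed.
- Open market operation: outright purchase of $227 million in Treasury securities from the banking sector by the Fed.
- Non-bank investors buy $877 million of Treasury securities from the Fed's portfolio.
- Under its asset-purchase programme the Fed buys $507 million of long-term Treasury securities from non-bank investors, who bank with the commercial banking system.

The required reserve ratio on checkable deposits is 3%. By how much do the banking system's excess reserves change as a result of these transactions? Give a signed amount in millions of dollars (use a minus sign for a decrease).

OMO sale (to banks) $944 million: reserves −$944M, deposits 0.
Government account inflow $383 million: reserves −$383M, deposits −$383M.
OMO purchase (from banks) $227 million: reserves +$227M, deposits 0.
Asset sale (to non-banks) $877 million: reserves −$877M, deposits −$877M.
Asset purchase (from non-banks) $507 million: reserves +$507M, deposits +$507M.
Totals: Δreserves = −$1470M, Δdeposits = −$753M.
Δrequired reserves = 3% × −$753M = −$22.59M.
Δexcess reserves = Δreserves − Δrequired = −$1470M − (−$22.59M) = -$1447.41 million.

-$1447.41 million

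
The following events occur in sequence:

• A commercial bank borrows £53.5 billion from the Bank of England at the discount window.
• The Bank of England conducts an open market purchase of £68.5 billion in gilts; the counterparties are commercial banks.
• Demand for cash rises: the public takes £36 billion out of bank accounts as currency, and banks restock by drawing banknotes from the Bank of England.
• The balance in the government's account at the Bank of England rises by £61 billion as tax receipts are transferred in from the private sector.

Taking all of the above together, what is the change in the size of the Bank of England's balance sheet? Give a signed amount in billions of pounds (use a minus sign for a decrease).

Discount-window loan £53.5 billion: a Bank of England asset is acquired → +£53.5B.
OMO purchase (from banks) £68.5 billion: a Bank of England asset is acquired → +£68.5B.
Currency withdrawal £36 billion: only the composition of liabilities changes → 0.
Government account inflow £61 billion: only the composition of liabilities changes → 0.
Net: 53.5 + 68.5 + 0 + 0 = +£122 billion.

+£122 billion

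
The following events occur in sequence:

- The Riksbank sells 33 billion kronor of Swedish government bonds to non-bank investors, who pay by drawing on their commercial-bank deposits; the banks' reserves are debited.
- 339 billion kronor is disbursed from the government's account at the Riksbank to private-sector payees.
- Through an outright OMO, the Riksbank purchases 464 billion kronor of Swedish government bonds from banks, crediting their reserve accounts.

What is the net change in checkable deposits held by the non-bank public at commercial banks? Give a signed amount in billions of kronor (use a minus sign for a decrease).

+306 billion

Asset sale (to non-banks) 33 billion kronor: non-bank counterparties' bank balances fall → −33B.
Government spending 339 billion kronor: non-bank counterparties' bank balances rise → +339B.
OMO purchase (from banks) 464 billion kronor: the counterparty is a bank, so public deposits are unchanged → 0.
Net: −33 + 339 + 0 = +306 billion.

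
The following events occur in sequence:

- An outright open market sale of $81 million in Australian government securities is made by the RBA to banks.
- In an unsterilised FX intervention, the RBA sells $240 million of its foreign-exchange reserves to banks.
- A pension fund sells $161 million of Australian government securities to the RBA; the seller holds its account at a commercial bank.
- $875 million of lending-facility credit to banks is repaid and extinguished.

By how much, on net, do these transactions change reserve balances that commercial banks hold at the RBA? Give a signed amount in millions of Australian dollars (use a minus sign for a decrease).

-$1035 million

RBA balance sheet:
  Assets:      Securities +$80M, Loans to banks −$875M, Foreign assets −$240M
  Liabilities: Bank reserves −$1035M
Commercial banking system:
  Assets:      Reserves at CB −$1035M, Securities +$81M, Foreign assets +$240M
  Liabilities: Checkable deposits +$161M, Borrowings from CB −$875M
So the change in reserve balances that commercial banks hold at the RBA is -$1035 million.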